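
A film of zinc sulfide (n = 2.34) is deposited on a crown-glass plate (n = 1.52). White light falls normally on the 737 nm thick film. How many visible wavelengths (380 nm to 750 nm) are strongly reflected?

At the upper boundary (n = 1.0 to n = 2.34) the reflected ray undergoes a half-wave phase shift.
At the lower boundary (n = 2.34 to n = 1.52) the reflected ray undergoes no phase shift.
Net: one phase inversion between the two reflected rays.
For maximum reflection here: 2 n t = (m + ½) λ.
λ = 2 n t / (m + ½) = 3449 / (m + ½) nm.
m=4: 766 nm (IR); m=5: 627 nm (visible); m=6: 531 nm (visible); m=7: 460 nm (visible); m=8: 406 nm (visible); m=9: 363 nm (UV).

4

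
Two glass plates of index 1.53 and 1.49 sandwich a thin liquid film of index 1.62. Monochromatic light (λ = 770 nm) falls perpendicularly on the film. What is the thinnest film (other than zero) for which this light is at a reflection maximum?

119 nm

Ray reflecting at the top interface goes from n = 1.53 toward n = 1.62: a half-wave phase shift.
Ray reflecting at the bottom interface goes from n = 1.62 toward n = 1.49: no phase shift.
Exactly one π shift → a net half-wave offset.
With one net inversion, constructive interference in reflection requires 2 n t = (m + ½) λ.
Minimum at m = 0: t = λ / (4 n) = 770 / (4 × 1.62) = 119 nm.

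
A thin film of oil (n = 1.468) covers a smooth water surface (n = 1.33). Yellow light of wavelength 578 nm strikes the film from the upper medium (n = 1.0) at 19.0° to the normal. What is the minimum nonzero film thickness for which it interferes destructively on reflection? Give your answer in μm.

0.202 μm

Top surface (1.0 → 1.468): reflection off a higher-index medium gives a half-wave phase shift.
Ray reflecting at the bottom interface goes from n = 1.468 toward n = 1.33: no phase shift.
Exactly one π shift → a net half-wave offset.
So the condition for destructive reflection is 2 n t cos θ_r = m λ.
Snell's law: 1.0 sin 19.0° = 1.468 sin θ_r → sin θ_r = 0.222, cos θ_r = 0.975.
Minimum nonzero at m = 1: t = λ / (2 n cos θ_r) = 578 / (2 × 1.468 × 0.975) = 202 nm.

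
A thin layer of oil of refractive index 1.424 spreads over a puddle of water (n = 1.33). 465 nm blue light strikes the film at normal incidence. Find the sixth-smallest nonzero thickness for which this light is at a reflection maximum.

Top surface (1.0 → 1.424): reflection off a higher-index medium gives a half-wave phase shift.
Ray reflecting at the bottom interface goes from n = 1.424 toward n = 1.33: no phase shift.
The two reflections differ by half a wavelength.
So the condition for constructive reflection is 2 n t = (m + ½) λ.
The sixth-smallest nonzero thickness corresponds to m = 5: t = (m + ½) λ / (2 n) = 5.50 × 465 / (2 × 1.424) = 898 nm.

898 nm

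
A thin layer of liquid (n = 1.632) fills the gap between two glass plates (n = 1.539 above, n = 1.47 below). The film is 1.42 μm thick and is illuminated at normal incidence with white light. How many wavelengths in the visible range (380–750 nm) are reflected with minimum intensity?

6

Top surface (1.539 → 1.632): reflection off a higher-index medium gives a half-wave phase shift.
Bottom surface (1.632 → 1.47): reflection off a lower-index medium gives no phase shift.
Exactly one π shift → a net half-wave offset.
So the condition for destructive reflection is 2 n t = m λ.
λ = 2 n t / m = 4635 / m nm.
m=6: 772 nm (IR); m=7: 662 nm (visible); m=8: 579 nm (visible); m=9: 515 nm (visible); m=10: 463 nm (visible); m=11: 421 nm (visible); m=12: 386 nm (visible); m=13: 357 nm (UV).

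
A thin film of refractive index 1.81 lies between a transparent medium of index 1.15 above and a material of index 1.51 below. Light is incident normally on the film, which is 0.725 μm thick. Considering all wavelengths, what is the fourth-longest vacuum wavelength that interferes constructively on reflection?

At the upper boundary (n = 1.15 to n = 1.81) the reflected ray undergoes a half-wave phase shift.
Bottom surface (1.81 → 1.51): reflection off a lower-index medium gives no phase shift.
Exactly one π shift → a net half-wave offset.
With one net inversion, constructive interference in reflection requires 2 n t = (m + ½) λ.
λ = 2 n t / (m + ½). The fourth-longest wavelength is m = 3: λ = 2 × 1.81 × 725 / 3.50 = 750 nm.

750 nm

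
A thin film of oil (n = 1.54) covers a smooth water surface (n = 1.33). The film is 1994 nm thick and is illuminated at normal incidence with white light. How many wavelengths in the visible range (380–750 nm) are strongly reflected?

Top surface (1.0 → 1.54): reflection off a higher-index medium gives a half-wave phase shift.
Bottom surface (1.54 → 1.33): reflection off a lower-index medium gives no phase shift.
Net: one phase inversion between the two reflected rays.
With one net inversion, constructive interference in reflection requires 2 n t = (m + ½) λ.
λ = 2 n t / (m + ½) = 6142 / (m + ½) nm.
m=7: 819 nm (IR); m=8: 723 nm (visible); m=9: 646 nm (visible); m=10: 585 nm (visible); m=11: 534 nm (visible); m=12: 491 nm (visible); m=13: 455 nm (visible); m=14: 424 nm (visible); m=15: 396 nm (visible); m=16: 372 nm (UV).

8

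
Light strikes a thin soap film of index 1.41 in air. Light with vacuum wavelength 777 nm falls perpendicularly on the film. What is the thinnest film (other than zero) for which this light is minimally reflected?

At the upper boundary (n = 1.0 to n = 1.41) the reflected ray undergoes a half-wave phase shift.
Ray reflecting at the bottom interface goes from n = 1.41 toward n = 1.0: no phase shift.
Net: one phase inversion between the two reflected rays.
For weak reflection here: 2 n t = m λ.
Minimum nonzero at m = 1: t = λ / (2 n) = 777 / (2 × 1.41) = 276 nm.

276 nm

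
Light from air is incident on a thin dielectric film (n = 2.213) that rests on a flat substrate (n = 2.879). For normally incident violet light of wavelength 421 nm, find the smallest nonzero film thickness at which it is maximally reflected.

95.1 nm

Ray reflecting at the top interface goes from n = 1.0 toward n = 2.213: a half-wave phase shift.
At the lower boundary (n = 2.213 to n = 2.879) the reflected ray undergoes a half-wave phase shift.
Net: no relative phase inversion (both shifts match).
For maximum reflection here: 2 n t = m λ.
Minimum nonzero at m = 1: t = λ / (2 n) = 421 / (2 × 2.213) = 95.1 nm.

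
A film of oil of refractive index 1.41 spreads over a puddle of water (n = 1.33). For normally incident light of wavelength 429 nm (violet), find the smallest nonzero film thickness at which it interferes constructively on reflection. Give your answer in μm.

0.0761 μm

Top surface (1.0 → 1.41): reflection off a higher-index medium gives a half-wave phase shift.
Bottom surface (1.41 → 1.33): reflection off a lower-index medium gives no phase shift.
Exactly one π shift → a net half-wave offset.
With one net inversion, constructive interference in reflection requires 2 n t = (m + ½) λ.
Minimum at m = 0: t = λ / (4 n) = 429 / (4 × 1.41) = 76.1 nm.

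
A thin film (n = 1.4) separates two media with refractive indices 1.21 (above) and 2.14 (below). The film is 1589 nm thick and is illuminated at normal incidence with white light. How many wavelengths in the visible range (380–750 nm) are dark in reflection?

At the upper boundary (n = 1.21 to n = 1.4) the reflected ray undergoes a half-wave phase shift.
Bottom surface (1.4 → 2.14): reflection off a higher-index medium gives a half-wave phase shift.
Net: no relative phase inversion (both shifts match).
For dark reflection here: 2 n t = (m + ½) λ.
λ = 2 n t / (m + ½) = 4449 / (m + ½) nm.
m=5: 809 nm (IR); m=6: 684 nm (visible); m=7: 593 nm (visible); m=8: 523 nm (visible); m=9: 468 nm (visible); m=10: 424 nm (visible); m=11: 387 nm (visible); m=12: 356 nm (UV).

6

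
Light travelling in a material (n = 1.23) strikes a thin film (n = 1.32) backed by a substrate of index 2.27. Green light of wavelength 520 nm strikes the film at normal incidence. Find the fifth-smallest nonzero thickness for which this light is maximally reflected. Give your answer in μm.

Top surface (1.23 → 1.32): reflection off a higher-index medium gives a half-wave phase shift.
At the lower boundary (n = 1.32 to n = 2.27) the reflected ray undergoes a half-wave phase shift.
Zero or two π shifts → no net half-wave offset.
So the condition for constructive reflection is 2 n t = m λ.
The fifth-smallest nonzero thickness corresponds to m = 5: t = m λ / (2 n) = 5.00 × 520 / (2 × 1.32) = 985 nm.

0.985 μm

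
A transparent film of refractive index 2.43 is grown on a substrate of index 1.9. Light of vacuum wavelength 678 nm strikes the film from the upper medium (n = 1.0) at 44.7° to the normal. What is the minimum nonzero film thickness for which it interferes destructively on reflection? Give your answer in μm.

0.146 μm

At the upper boundary (n = 1.0 to n = 2.43) the reflected ray undergoes a half-wave phase shift.
Bottom surface (2.43 → 1.9): reflection off a lower-index medium gives no phase shift.
Net: one phase inversion between the two reflected rays.
So the condition for destructive reflection is 2 n t cos θ_r = m λ.
Snell's law: 1.0 sin 44.7° = 2.43 sin θ_r → sin θ_r = 0.289, cos θ_r = 0.957.
Minimum nonzero at m = 1: t = λ / (2 n cos θ_r) = 678 / (2 × 2.43 × 0.957) = 146 nm.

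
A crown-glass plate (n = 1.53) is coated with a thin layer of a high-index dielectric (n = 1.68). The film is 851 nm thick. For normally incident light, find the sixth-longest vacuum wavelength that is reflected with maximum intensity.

Ray reflecting at the top interface goes from n = 1.0 toward n = 1.68: a half-wave phase shift.
At the lower boundary (n = 1.68 to n = 1.53) the reflected ray undergoes no phase shift.
The two reflections differ by half a wavelength.
With one net inversion, constructive interference in reflection requires 2 n t = (m + ½) λ.
λ = 2 n t / (m + ½). The sixth-longest wavelength is m = 5: λ = 2 × 1.68 × 851 / 5.50 = 520 nm.

520 nm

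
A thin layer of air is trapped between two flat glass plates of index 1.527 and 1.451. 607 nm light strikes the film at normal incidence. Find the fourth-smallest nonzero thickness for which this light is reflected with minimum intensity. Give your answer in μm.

1.21 μm

At the upper boundary (n = 1.527 to n = 1.0) the reflected ray undergoes no phase shift.
Bottom surface (1.0 → 1.451): reflection off a higher-index medium gives a half-wave phase shift.
Net: one phase inversion between the two reflected rays.
So the condition for destructive reflection is 2 n t = m λ.
The fourth-smallest nonzero thickness corresponds to m = 4: t = m λ / (2 n) = 4.00 × 607 / (2 × 1.0) = 1214 nm.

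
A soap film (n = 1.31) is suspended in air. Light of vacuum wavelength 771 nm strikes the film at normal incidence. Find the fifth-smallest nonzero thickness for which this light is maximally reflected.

Ray reflecting at the top interface goes from n = 1.0 toward n = 1.31: a half-wave phase shift.
Ray reflecting at the bottom interface goes from n = 1.31 toward n = 1.0: no phase shift.
Net: one phase inversion between the two reflected rays.
For strong reflection here: 2 n t = (m + ½) λ.
The fifth-smallest nonzero thickness corresponds to m = 4: t = (m + ½) λ / (2 n) = 4.50 × 771 / (2 × 1.31) = 1324 nm.

1324 nm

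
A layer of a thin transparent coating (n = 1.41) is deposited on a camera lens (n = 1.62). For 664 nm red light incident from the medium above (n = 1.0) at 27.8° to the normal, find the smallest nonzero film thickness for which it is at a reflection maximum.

At the upper boundary (n = 1.0 to n = 1.41) the reflected ray undergoes a half-wave phase shift.
Ray reflecting at the bottom interface goes from n = 1.41 toward n = 1.62: a half-wave phase shift.
Zero or two π shifts → no net half-wave offset.
With no net inversion, constructive interference in reflection requires 2 n t cos θ_r = m λ.
Snell's law: 1.0 sin 27.8° = 1.41 sin θ_r → sin θ_r = 0.331, cos θ_r = 0.944.
Minimum nonzero at m = 1: t = λ / (2 n cos θ_r) = 664 / (2 × 1.41 × 0.944) = 250 nm.

250 nm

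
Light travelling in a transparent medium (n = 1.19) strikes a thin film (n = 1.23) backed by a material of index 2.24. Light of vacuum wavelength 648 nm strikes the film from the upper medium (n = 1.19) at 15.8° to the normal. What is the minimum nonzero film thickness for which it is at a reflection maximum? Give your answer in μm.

0.273 μm

Top surface (1.19 → 1.23): reflection off a higher-index medium gives a half-wave phase shift.
Bottom surface (1.23 → 2.24): reflection off a higher-index medium gives a half-wave phase shift.
Net: no relative phase inversion (both shifts match).
So the condition for constructive reflection is 2 n t cos θ_r = m λ.
Snell's law: 1.19 sin 15.8° = 1.23 sin θ_r → sin θ_r = 0.263, cos θ_r = 0.965.
Minimum nonzero at m = 1: t = λ / (2 n cos θ_r) = 648 / (2 × 1.23 × 0.965) = 273 nm.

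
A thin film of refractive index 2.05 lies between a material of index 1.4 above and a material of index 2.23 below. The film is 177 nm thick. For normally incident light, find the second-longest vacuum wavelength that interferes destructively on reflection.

484 nm

Ray reflecting at the top interface goes from n = 1.4 toward n = 2.05: a half-wave phase shift.
Ray reflecting at the bottom interface goes from n = 2.05 toward n = 2.23: a half-wave phase shift.
Zero or two π shifts → no net half-wave offset.
With no net inversion, destructive interference in reflection requires 2 n t = (m + ½) λ.
λ = 2 n t / (m + ½). The second-longest wavelength is m = 1: λ = 2 × 2.05 × 177 / 1.50 = 484 nm.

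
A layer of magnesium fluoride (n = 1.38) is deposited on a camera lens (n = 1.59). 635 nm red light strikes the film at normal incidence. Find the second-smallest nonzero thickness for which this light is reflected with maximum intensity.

At the upper boundary (n = 1.0 to n = 1.38) the reflected ray undergoes a half-wave phase shift.
Bottom surface (1.38 → 1.59): reflection off a higher-index medium gives a half-wave phase shift.
Zero or two π shifts → no net half-wave offset.
With no net inversion, constructive interference in reflection requires 2 n t = m λ.
The second-smallest nonzero thickness corresponds to m = 2: t = m λ / (2 n) = 2.00 × 635 / (2 × 1.38) = 460 nm.

460 nm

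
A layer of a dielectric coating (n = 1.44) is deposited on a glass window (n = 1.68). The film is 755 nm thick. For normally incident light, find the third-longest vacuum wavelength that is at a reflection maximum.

At the upper boundary (n = 1.0 to n = 1.44) the reflected ray undergoes a half-wave phase shift.
Ray reflecting at the bottom interface goes from n = 1.44 toward n = 1.68: a half-wave phase shift.
The two reflections carry the same phase change, so no net offset.
For bright reflection here: 2 n t = m λ.
λ = 2 n t / m. The third-longest wavelength is m = 3: λ = 2 × 1.44 × 755 / 3.00 = 725 nm.

725 nm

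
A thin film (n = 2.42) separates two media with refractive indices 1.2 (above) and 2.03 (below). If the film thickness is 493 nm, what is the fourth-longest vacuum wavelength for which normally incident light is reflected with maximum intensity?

Ray reflecting at the top interface goes from n = 1.2 toward n = 2.42: a half-wave phase shift.
Ray reflecting at the bottom interface goes from n = 2.42 toward n = 2.03: no phase shift.
Net: one phase inversion between the two reflected rays.
With one net inversion, constructive interference in reflection requires 2 n t = (m + ½) λ.
λ = 2 n t / (m + ½). The fourth-longest wavelength is m = 3: λ = 2 × 2.42 × 493 / 3.50 = 682 nm.

682 nm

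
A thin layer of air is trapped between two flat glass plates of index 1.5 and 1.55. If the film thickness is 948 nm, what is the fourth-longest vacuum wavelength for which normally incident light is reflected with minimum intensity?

474 nm

Ray reflecting at the top interface goes from n = 1.5 toward n = 1.0: no phase shift.
Ray reflecting at the bottom interface goes from n = 1.0 toward n = 1.55: a half-wave phase shift.
Net: one phase inversion between the two reflected rays.
So the condition for destructive reflection is 2 n t = m λ.
λ = 2 n t / m. The fourth-longest wavelength is m = 4: λ = 2 × 1.0 × 948 / 4.00 = 474 nm.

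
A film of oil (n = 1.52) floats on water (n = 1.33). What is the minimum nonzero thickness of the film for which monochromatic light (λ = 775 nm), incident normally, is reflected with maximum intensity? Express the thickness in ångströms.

1275 Å

Top surface (1.0 → 1.52): reflection off a higher-index medium gives a half-wave phase shift.
At the lower boundary (n = 1.52 to n = 1.33) the reflected ray undergoes no phase shift.
Exactly one π shift → a net half-wave offset.
For bright reflection here: 2 n t = (m + ½) λ.
Minimum at m = 0: t = λ / (4 n) = 775 / (4 × 1.52) = 127 nm.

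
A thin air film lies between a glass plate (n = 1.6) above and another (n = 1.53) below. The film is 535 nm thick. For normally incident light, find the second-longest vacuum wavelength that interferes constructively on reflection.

Top surface (1.6 → 1.0): reflection off a lower-index medium gives no phase shift.
Bottom surface (1.0 → 1.53): reflection off a higher-index medium gives a half-wave phase shift.
Net: one phase inversion between the two reflected rays.
For maximum reflection here: 2 n t = (m + ½) λ.
λ = 2 n t / (m + ½). The second-longest wavelength is m = 1: λ = 2 × 1.0 × 535 / 1.50 = 713 nm.

713 nm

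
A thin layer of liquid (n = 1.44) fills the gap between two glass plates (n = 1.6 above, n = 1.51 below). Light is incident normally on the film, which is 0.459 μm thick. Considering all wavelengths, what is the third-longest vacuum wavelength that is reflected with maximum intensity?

Ray reflecting at the top interface goes from n = 1.6 toward n = 1.44: no phase shift.
Ray reflecting at the bottom interface goes from n = 1.44 toward n = 1.51: a half-wave phase shift.
Exactly one π shift → a net half-wave offset.
So the condition for constructive reflection is 2 n t = (m + ½) λ.
λ = 2 n t / (m + ½). The third-longest wavelength is m = 2: λ = 2 × 1.44 × 459 / 2.50 = 529 nm.

529 nm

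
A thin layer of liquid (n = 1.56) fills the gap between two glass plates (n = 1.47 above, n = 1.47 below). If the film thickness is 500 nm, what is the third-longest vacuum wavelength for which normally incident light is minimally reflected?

520 nm

At the upper boundary (n = 1.47 to n = 1.56) the reflected ray undergoes a half-wave phase shift.
Bottom surface (1.56 → 1.47): reflection off a lower-index medium gives no phase shift.
Exactly one π shift → a net half-wave offset.
For weak reflection here: 2 n t = m λ.
λ = 2 n t / m. The third-longest wavelength is m = 3: λ = 2 × 1.56 × 500 / 3.00 = 520 nm.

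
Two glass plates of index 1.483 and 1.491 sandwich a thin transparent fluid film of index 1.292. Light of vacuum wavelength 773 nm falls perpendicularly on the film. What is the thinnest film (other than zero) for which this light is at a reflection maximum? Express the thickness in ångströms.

1496 Å

Top surface (1.483 → 1.292): reflection off a lower-index medium gives no phase shift.
At the lower boundary (n = 1.292 to n = 1.491) the reflected ray undergoes a half-wave phase shift.
Exactly one π shift → a net half-wave offset.
So the condition for constructive reflection is 2 n t = (m + ½) λ.
Minimum at m = 0: t = λ / (4 n) = 773 / (4 × 1.292) = 150 nm.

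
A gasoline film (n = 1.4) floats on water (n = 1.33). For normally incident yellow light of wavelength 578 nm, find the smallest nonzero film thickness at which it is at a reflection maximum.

Top surface (1.0 → 1.4): reflection off a higher-index medium gives a half-wave phase shift.
Ray reflecting at the bottom interface goes from n = 1.4 toward n = 1.33: no phase shift.
Exactly one π shift → a net half-wave offset.
So the condition for constructive reflection is 2 n t = (m + ½) λ.
Minimum at m = 0: t = λ / (4 n) = 578 / (4 × 1.4) = 103 nm.

103 nm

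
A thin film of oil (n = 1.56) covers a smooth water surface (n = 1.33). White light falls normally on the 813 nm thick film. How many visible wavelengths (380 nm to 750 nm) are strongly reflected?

Ray reflecting at the top interface goes from n = 1.0 toward n = 1.56: a half-wave phase shift.
Bottom surface (1.56 → 1.33): reflection off a lower-index medium gives no phase shift.
The two reflections differ by half a wavelength.
So the condition for constructive reflection is 2 n t = (m + ½) λ.
λ = 2 n t / (m + ½) = 2537 / (m + ½) nm.
m=2: 1015 nm (IR); m=3: 725 nm (visible); m=4: 564 nm (visible); m=5: 461 nm (visible); m=6: 390 nm (visible); m=7: 338 nm (UV).

4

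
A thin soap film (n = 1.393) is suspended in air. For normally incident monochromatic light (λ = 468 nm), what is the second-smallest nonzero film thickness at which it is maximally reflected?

252 nm

Ray reflecting at the top interface goes from n = 1.0 toward n = 1.393: a half-wave phase shift.
Ray reflecting at the bottom interface goes from n = 1.393 toward n = 1.0: no phase shift.
Exactly one π shift → a net half-wave offset.
For bright reflection here: 2 n t = (m + ½) λ.
The second-smallest nonzero thickness corresponds to m = 1: t = (m + ½) λ / (2 n) = 1.50 × 468 / (2 × 1.393) = 252 nm.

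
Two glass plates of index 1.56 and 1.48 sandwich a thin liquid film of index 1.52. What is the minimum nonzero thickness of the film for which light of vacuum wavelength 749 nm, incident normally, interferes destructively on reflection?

Top surface (1.56 → 1.52): reflection off a lower-index medium gives no phase shift.
At the lower boundary (n = 1.52 to n = 1.48) the reflected ray undergoes no phase shift.
The two reflections carry the same phase change, so no net offset.
With no net inversion, destructive interference in reflection requires 2 n t = (m + ½) λ.
Minimum at m = 0: t = λ / (4 n) = 749 / (4 × 1.52) = 123 nm.

123 nm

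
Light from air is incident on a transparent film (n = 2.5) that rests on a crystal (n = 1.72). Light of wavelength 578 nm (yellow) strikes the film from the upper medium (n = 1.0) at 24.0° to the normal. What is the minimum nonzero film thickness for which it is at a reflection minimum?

117 nm

At the upper boundary (n = 1.0 to n = 2.5) the reflected ray undergoes a half-wave phase shift.
Ray reflecting at the bottom interface goes from n = 2.5 toward n = 1.72: no phase shift.
The two reflections differ by half a wavelength.
So the condition for destructive reflection is 2 n t cos θ_r = m λ.
Snell's law: 1.0 sin 24.0° = 2.5 sin θ_r → sin θ_r = 0.163, cos θ_r = 0.987.
Minimum nonzero at m = 1: t = λ / (2 n cos θ_r) = 578 / (2 × 2.5 × 0.987) = 117 nm.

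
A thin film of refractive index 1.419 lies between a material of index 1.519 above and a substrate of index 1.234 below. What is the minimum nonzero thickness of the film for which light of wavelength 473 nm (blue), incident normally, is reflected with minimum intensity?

83.3 nm

At the upper boundary (n = 1.519 to n = 1.419) the reflected ray undergoes no phase shift.
Bottom surface (1.419 → 1.234): reflection off a lower-index medium gives no phase shift.
Net: no relative phase inversion (both shifts match).
So the condition for destructive reflection is 2 n t = (m + ½) λ.
Minimum at m = 0: t = λ / (4 n) = 473 / (4 × 1.419) = 83.3 nm.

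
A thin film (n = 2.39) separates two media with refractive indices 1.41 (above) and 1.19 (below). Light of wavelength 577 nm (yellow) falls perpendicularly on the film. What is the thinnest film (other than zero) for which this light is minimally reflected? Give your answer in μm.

0.121 μm

Top surface (1.41 → 2.39): reflection off a higher-index medium gives a half-wave phase shift.
At the lower boundary (n = 2.39 to n = 1.19) the reflected ray undergoes no phase shift.
Net: one phase inversion between the two reflected rays.
So the condition for destructive reflection is 2 n t = m λ.
Minimum nonzero at m = 1: t = λ / (2 n) = 577 / (2 × 2.39) = 121 nm.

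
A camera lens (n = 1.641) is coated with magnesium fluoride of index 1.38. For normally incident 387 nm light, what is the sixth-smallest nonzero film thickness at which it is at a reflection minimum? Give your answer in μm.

Top surface (1.0 → 1.38): reflection off a higher-index medium gives a half-wave phase shift.
Ray reflecting at the bottom interface goes from n = 1.38 toward n = 1.641: a half-wave phase shift.
Net: no relative phase inversion (both shifts match).
With no net inversion, destructive interference in reflection requires 2 n t = (m + ½) λ.
The sixth-smallest nonzero thickness corresponds to m = 5: t = (m + ½) λ / (2 n) = 5.50 × 387 / (2 × 1.38) = 771 nm.

0.771 μm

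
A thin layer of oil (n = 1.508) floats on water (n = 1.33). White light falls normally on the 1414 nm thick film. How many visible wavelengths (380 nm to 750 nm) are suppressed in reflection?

6

Ray reflecting at the top interface goes from n = 1.0 toward n = 1.508: a half-wave phase shift.
Bottom surface (1.508 → 1.33): reflection off a lower-index medium gives no phase shift.
Net: one phase inversion between the two reflected rays.
For dark reflection here: 2 n t = m λ.
λ = 2 n t / m = 4265 / m nm.
m=5: 853 nm (IR); m=6: 711 nm (visible); m=7: 609 nm (visible); m=8: 533 nm (visible); m=9: 474 nm (visible); m=10: 426 nm (visible); m=11: 388 nm (visible); m=12: 355 nm (UV).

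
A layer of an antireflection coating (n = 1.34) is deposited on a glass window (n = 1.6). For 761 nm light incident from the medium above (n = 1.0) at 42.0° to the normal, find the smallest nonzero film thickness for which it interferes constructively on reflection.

328 nm

At the upper boundary (n = 1.0 to n = 1.34) the reflected ray undergoes a half-wave phase shift.
At the lower boundary (n = 1.34 to n = 1.6) the reflected ray undergoes a half-wave phase shift.
Zero or two π shifts → no net half-wave offset.
So the condition for constructive reflection is 2 n t cos θ_r = m λ.
Snell's law: 1.0 sin 42.0° = 1.34 sin θ_r → sin θ_r = 0.499, cos θ_r = 0.866.
Minimum nonzero at m = 1: t = λ / (2 n cos θ_r) = 761 / (2 × 1.34 × 0.866) = 328 nm.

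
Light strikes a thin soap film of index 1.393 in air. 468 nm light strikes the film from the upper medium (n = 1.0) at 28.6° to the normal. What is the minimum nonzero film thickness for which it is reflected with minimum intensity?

179 nm

Top surface (1.0 → 1.393): reflection off a higher-index medium gives a half-wave phase shift.
Ray reflecting at the bottom interface goes from n = 1.393 toward n = 1.0: no phase shift.
The two reflections differ by half a wavelength.
For weak reflection here: 2 n t cos θ_r = m λ.
Snell's law: 1.0 sin 28.6° = 1.393 sin θ_r → sin θ_r = 0.344, cos θ_r = 0.939.
Minimum nonzero at m = 1: t = λ / (2 n cos θ_r) = 468 / (2 × 1.393 × 0.939) = 179 nm.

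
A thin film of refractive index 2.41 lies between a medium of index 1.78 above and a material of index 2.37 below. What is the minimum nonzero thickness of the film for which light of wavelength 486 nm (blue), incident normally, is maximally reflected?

At the upper boundary (n = 1.78 to n = 2.41) the reflected ray undergoes a half-wave phase shift.
Bottom surface (2.41 → 2.37): reflection off a lower-index medium gives no phase shift.
Exactly one π shift → a net half-wave offset.
For maximum reflection here: 2 n t = (m + ½) λ.
Minimum at m = 0: t = λ / (4 n) = 486 / (4 × 2.41) = 50.4 nm.

50.4 nm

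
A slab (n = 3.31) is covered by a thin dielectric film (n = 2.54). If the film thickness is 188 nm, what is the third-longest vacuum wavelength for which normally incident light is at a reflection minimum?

At the upper boundary (n = 1.0 to n = 2.54) the reflected ray undergoes a half-wave phase shift.
At the lower boundary (n = 2.54 to n = 3.31) the reflected ray undergoes a half-wave phase shift.
Zero or two π shifts → no net half-wave offset.
With no net inversion, destructive interference in reflection requires 2 n t = (m + ½) λ.
λ = 2 n t / (m + ½). The third-longest wavelength is m = 2: λ = 2 × 2.54 × 188 / 2.50 = 382 nm.

382 nm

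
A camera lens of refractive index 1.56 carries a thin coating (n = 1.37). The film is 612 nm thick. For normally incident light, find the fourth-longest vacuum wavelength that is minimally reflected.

Ray reflecting at the top interface goes from n = 1.0 toward n = 1.37: a half-wave phase shift.
Ray reflecting at the bottom interface goes from n = 1.37 toward n = 1.56: a half-wave phase shift.
Net: no relative phase inversion (both shifts match).
For dark reflection here: 2 n t = (m + ½) λ.
λ = 2 n t / (m + ½). The fourth-longest wavelength is m = 3: λ = 2 × 1.37 × 612 / 3.50 = 479 nm.

479 nm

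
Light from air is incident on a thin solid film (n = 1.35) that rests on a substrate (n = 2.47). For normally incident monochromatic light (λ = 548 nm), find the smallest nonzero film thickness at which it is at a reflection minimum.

At the upper boundary (n = 1.0 to n = 1.35) the reflected ray undergoes a half-wave phase shift.
Bottom surface (1.35 → 2.47): reflection off a higher-index medium gives a half-wave phase shift.
Net: no relative phase inversion (both shifts match).
With no net inversion, destructive interference in reflection requires 2 n t = (m + ½) λ.
Minimum at m = 0: t = λ / (4 n) = 548 / (4 × 1.35) = 101 nm.

101 nm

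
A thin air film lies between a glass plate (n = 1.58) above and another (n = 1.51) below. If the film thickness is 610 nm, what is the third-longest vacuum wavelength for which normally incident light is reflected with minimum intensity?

407 nm

At the upper boundary (n = 1.58 to n = 1.0) the reflected ray undergoes no phase shift.
At the lower boundary (n = 1.0 to n = 1.51) the reflected ray undergoes a half-wave phase shift.
The two reflections differ by half a wavelength.
With one net inversion, destructive interference in reflection requires 2 n t = m λ.
λ = 2 n t / m. The third-longest wavelength is m = 3: λ = 2 × 1.0 × 610 / 3.00 = 407 nm.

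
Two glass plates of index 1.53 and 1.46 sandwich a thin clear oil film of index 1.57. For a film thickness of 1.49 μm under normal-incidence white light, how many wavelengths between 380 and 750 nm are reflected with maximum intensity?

6

Ray reflecting at the top interface goes from n = 1.53 toward n = 1.57: a half-wave phase shift.
Bottom surface (1.57 → 1.46): reflection off a lower-index medium gives no phase shift.
Exactly one π shift → a net half-wave offset.
For bright reflection here: 2 n t = (m + ½) λ.
λ = 2 n t / (m + ½) = 4679 / (m + ½) nm.
m=5: 851 nm (IR); m=6: 720 nm (visible); m=7: 624 nm (visible); m=8: 550 nm (visible); m=9: 492 nm (visible); m=10: 446 nm (visible); m=11: 407 nm (visible); m=12: 374 nm (UV).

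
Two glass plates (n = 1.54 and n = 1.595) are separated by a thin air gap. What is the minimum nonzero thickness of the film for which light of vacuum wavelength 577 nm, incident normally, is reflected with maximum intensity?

Top surface (1.54 → 1.0): reflection off a lower-index medium gives no phase shift.
Bottom surface (1.0 → 1.595): reflection off a higher-index medium gives a half-wave phase shift.
The two reflections differ by half a wavelength.
For strong reflection here: 2 n t = (m + ½) λ.
Minimum at m = 0: t = λ / (4 n) = 577 / (4 × 1.0) = 144 nm.

144 nm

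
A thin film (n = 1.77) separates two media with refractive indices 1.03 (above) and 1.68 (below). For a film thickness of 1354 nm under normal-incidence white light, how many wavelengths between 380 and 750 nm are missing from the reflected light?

6

Top surface (1.03 → 1.77): reflection off a higher-index medium gives a half-wave phase shift.
Bottom surface (1.77 → 1.68): reflection off a lower-index medium gives no phase shift.
Net: one phase inversion between the two reflected rays.
So the condition for destructive reflection is 2 n t = m λ.
λ = 2 n t / m = 4793 / m nm.
m=6: 799 nm (IR); m=7: 685 nm (visible); m=8: 599 nm (visible); m=9: 533 nm (visible); m=10: 479 nm (visible); m=11: 436 nm (visible); m=12: 399 nm (visible); m=13: 369 nm (UV).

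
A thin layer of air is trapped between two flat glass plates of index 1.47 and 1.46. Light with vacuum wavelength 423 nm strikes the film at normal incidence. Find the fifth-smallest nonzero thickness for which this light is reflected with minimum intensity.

At the upper boundary (n = 1.47 to n = 1.0) the reflected ray undergoes no phase shift.
Ray reflecting at the bottom interface goes from n = 1.0 toward n = 1.46: a half-wave phase shift.
The two reflections differ by half a wavelength.
With one net inversion, destructive interference in reflection requires 2 n t = m λ.
The fifth-smallest nonzero thickness corresponds to m = 5: t = m λ / (2 n) = 5.00 × 423 / (2 × 1.0) = 1058 nm.

1058 nm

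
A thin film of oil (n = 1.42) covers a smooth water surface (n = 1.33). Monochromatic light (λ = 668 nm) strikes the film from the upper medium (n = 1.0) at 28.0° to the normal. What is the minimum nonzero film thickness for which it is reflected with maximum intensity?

Ray reflecting at the top interface goes from n = 1.0 toward n = 1.42: a half-wave phase shift.
Ray reflecting at the bottom interface goes from n = 1.42 toward n = 1.33: no phase shift.
The two reflections differ by half a wavelength.
So the condition for constructive reflection is 2 n t cos θ_r = (m + ½) λ.
Snell's law: 1.0 sin 28.0° = 1.42 sin θ_r → sin θ_r = 0.331, cos θ_r = 0.944.
Minimum at m = 0: t = λ / (4 n cos θ_r) = 668 / (4 × 1.42 × 0.944) = 125 nm.

125 nm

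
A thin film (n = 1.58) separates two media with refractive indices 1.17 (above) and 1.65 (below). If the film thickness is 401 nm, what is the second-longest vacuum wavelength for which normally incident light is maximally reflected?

At the upper boundary (n = 1.17 to n = 1.58) the reflected ray undergoes a half-wave phase shift.
Bottom surface (1.58 → 1.65): reflection off a higher-index medium gives a half-wave phase shift.
The two reflections carry the same phase change, so no net offset.
With no net inversion, constructive interference in reflection requires 2 n t = m λ.
λ = 2 n t / m. The second-longest wavelength is m = 2: λ = 2 × 1.58 × 401 / 2.00 = 634 nm.

634 nm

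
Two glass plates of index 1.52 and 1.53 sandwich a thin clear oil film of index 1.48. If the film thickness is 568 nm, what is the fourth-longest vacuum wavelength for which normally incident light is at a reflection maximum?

480 nm

Top surface (1.52 → 1.48): reflection off a lower-index medium gives no phase shift.
Bottom surface (1.48 → 1.53): reflection off a higher-index medium gives a half-wave phase shift.
Net: one phase inversion between the two reflected rays.
For maximum reflection here: 2 n t = (m + ½) λ.
λ = 2 n t / (m + ½). The fourth-longest wavelength is m = 3: λ = 2 × 1.48 × 568 / 3.50 = 480 nm.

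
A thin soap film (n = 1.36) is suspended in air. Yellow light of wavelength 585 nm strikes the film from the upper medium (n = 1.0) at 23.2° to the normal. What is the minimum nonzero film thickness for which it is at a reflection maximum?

Top surface (1.0 → 1.36): reflection off a higher-index medium gives a half-wave phase shift.
At the lower boundary (n = 1.36 to n = 1.0) the reflected ray undergoes no phase shift.
The two reflections differ by half a wavelength.
With one net inversion, constructive interference in reflection requires 2 n t cos θ_r = (m + ½) λ.
Snell's law: 1.0 sin 23.2° = 1.36 sin θ_r → sin θ_r = 0.290, cos θ_r = 0.957.
Minimum at m = 0: t = λ / (4 n cos θ_r) = 585 / (4 × 1.36 × 0.957) = 112 nm.

112 nm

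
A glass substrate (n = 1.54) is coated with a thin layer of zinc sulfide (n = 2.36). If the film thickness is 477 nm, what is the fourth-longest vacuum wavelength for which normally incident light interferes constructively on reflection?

643 nm

At the upper boundary (n = 1.0 to n = 2.36) the reflected ray undergoes a half-wave phase shift.
Bottom surface (2.36 → 1.54): reflection off a lower-index medium gives no phase shift.
The two reflections differ by half a wavelength.
With one net inversion, constructive interference in reflection requires 2 n t = (m + ½) λ.
λ = 2 n t / (m + ½). The fourth-longest wavelength is m = 3: λ = 2 × 2.36 × 477 / 3.50 = 643 nm.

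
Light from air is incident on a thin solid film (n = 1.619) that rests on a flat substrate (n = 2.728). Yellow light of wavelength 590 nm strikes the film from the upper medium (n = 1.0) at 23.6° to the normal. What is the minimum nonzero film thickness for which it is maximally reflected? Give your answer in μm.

0.188 μm

Ray reflecting at the top interface goes from n = 1.0 toward n = 1.619: a half-wave phase shift.
At the lower boundary (n = 1.619 to n = 2.728) the reflected ray undergoes a half-wave phase shift.
Zero or two π shifts → no net half-wave offset.
For bright reflection here: 2 n t cos θ_r = m λ.
Snell's law: 1.0 sin 23.6° = 1.619 sin θ_r → sin θ_r = 0.247, cos θ_r = 0.969.
Minimum nonzero at m = 1: t = λ / (2 n cos θ_r) = 590 / (2 × 1.619 × 0.969) = 188 nm.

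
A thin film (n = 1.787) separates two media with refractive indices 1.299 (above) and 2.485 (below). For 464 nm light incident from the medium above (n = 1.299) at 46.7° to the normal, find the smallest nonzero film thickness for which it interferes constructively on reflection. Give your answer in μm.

Top surface (1.299 → 1.787): reflection off a higher-index medium gives a half-wave phase shift.
At the lower boundary (n = 1.787 to n = 2.485) the reflected ray undergoes a half-wave phase shift.
Net: no relative phase inversion (both shifts match).
With no net inversion, constructive interference in reflection requires 2 n t cos θ_r = m λ.
Snell's law: 1.299 sin 46.7° = 1.787 sin θ_r → sin θ_r = 0.529, cos θ_r = 0.849.
Minimum nonzero at m = 1: t = λ / (2 n cos θ_r) = 464 / (2 × 1.787 × 0.849) = 153 nm.

0.153 μm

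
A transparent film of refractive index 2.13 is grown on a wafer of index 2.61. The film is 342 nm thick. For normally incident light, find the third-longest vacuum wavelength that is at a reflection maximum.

486 nm

Ray reflecting at the top interface goes from n = 1.0 toward n = 2.13: a half-wave phase shift.
At the lower boundary (n = 2.13 to n = 2.61) the reflected ray undergoes a half-wave phase shift.
The two reflections carry the same phase change, so no net offset.
For strong reflection here: 2 n t = m λ.
λ = 2 n t / m. The third-longest wavelength is m = 3: λ = 2 × 2.13 × 342 / 3.00 = 486 nm.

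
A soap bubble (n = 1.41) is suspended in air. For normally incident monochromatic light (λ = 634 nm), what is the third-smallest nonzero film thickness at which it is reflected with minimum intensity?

Top surface (1.0 → 1.41): reflection off a higher-index medium gives a half-wave phase shift.
At the lower boundary (n = 1.41 to n = 1.0) the reflected ray undergoes no phase shift.
Exactly one π shift → a net half-wave offset.
With one net inversion, destructive interference in reflection requires 2 n t = m λ.
The third-smallest nonzero thickness corresponds to m = 3: t = m λ / (2 n) = 3.00 × 634 / (2 × 1.41) = 674 nm.

674 nm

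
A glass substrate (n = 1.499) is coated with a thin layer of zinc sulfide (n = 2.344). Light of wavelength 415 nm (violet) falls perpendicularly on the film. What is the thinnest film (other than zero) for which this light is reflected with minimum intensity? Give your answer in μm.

Top surface (1.0 → 2.344): reflection off a higher-index medium gives a half-wave phase shift.
At the lower boundary (n = 2.344 to n = 1.499) the reflected ray undergoes no phase shift.
Net: one phase inversion between the two reflected rays.
For minimum reflection here: 2 n t = m λ.
Minimum nonzero at m = 1: t = λ / (2 n) = 415 / (2 × 2.344) = 88.5 nm.

0.0885 μm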